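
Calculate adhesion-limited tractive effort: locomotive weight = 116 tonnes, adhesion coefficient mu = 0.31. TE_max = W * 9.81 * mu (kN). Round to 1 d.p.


TE_max = W * g * mu
TE_max = 116 * 9.81 * 0.31
TE_max = 1137.96 * 0.31
TE_max = 352.8 kN

352.8


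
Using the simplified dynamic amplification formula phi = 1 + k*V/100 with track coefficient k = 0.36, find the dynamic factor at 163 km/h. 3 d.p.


phi = 1 + k * V / 100
phi = 1 + 0.36 * 163 / 100
phi = 1 + 0.5868
phi = 1.587

1.587


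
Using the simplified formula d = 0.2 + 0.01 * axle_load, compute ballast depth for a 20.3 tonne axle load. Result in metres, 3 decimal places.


d = 0.2 + 0.01 * 20.3
d = 0.2 + 0.203
d = 0.403 m

0.403


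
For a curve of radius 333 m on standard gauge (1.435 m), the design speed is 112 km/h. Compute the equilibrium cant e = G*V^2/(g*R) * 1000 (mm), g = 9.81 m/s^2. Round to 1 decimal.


Convert speed: V = 112 / 3.6 = 31.1111 m/s
Apply formula: e = 1.435 * 31.1111^2 / (9.81 * 333)
e = 1.435 * 967.9012 / 3266.73
e = 0.425177 m = 425.2 mm

425.2


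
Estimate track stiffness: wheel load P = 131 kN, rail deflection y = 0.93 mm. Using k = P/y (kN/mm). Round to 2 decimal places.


Track stiffness k = P / y
k = 131 / 0.93
k = 140.86 kN/mm

140.86


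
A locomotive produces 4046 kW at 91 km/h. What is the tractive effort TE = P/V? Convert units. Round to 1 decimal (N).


Convert: P = 4046 kW = 4046000 W
V = 91 / 3.6 = 25.2778 m/s
TE = 4046000 / 25.2778
TE = 160061.5 N

160061.5


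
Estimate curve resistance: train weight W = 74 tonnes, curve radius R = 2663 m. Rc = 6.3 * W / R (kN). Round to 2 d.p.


Rc = 6.3 * W / R
Rc = 6.3 * 74 / 2663
Rc = 466.2 / 2663
Rc = 0.18 kN

0.18


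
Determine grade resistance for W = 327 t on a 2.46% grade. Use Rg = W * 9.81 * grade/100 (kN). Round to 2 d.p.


Rg = W * 9.81 * grade / 100
Rg = 327 * 9.81 * 2.46 / 100
Rg = 3207.87 * 0.0246
Rg = 78.91 kN

78.91


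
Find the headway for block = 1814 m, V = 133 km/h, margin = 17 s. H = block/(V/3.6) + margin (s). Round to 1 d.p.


V = 133 / 3.6 = 36.9444 m/s
Block traversal time = 1814 / 36.9444 = 49.1008 s
Headway = 49.1008 + 17
Headway = 66.1 s

66.1


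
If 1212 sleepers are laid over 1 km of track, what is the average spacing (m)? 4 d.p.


Spacing = 1000 m / number of sleepers
Spacing = 1000 / 1212
Spacing = 0.8251 m

0.8251


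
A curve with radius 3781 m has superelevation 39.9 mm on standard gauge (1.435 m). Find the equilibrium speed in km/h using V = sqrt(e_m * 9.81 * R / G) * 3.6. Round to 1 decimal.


Convert cant: e = 39.9 mm = 0.0399 m
V_ms = sqrt(0.0399 * 9.81 * 3781 / 1.435)
V_ms = sqrt(1031.327693) = 32.1143 m/s
V = 32.1143 * 3.6 = 115.6 km/h

115.6


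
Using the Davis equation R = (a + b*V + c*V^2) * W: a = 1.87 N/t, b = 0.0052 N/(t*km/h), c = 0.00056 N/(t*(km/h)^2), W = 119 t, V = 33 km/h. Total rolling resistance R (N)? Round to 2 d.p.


b*V = 0.0052 * 33 = 0.1716
c*V^2 = 0.00056 * 1089 = 0.60984
R_per_t = 1.87 + 0.1716 + 0.60984 = 2.65144 N/t
R_total = 2.65144 * 119 = 315.52 N

315.52


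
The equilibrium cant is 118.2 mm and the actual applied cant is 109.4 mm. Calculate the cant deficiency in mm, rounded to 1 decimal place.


Cant deficiency = equilibrium cant - actual cant
CD = 118.2 - 109.4
CD = 8.8 mm

8.8


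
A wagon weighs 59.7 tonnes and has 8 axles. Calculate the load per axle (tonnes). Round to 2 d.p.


Load per axle = total weight / number of axles
Load = 59.7 / 8
Load = 7.46 tonnes

7.46


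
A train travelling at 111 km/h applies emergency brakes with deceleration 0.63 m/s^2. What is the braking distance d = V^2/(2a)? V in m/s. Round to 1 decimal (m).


Convert speed: V = 111 / 3.6 = 30.8333 m/s
V^2 = 950.6944
d = 950.6944 / (2 * 0.63)
d = 950.6944 / 1.26
d = 754.5 m

754.5


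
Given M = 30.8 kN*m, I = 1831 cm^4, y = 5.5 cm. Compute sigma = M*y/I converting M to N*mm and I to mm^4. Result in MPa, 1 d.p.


Convert units:
M = 30.8 kN*m = 30800000 N*mm
y = 5.5 cm = 55 mm
I = 1831 cm^4 = 18310000 mm^4
sigma = 30800000 * 55 / 18310000
sigma = 92.5 MPa

92.5


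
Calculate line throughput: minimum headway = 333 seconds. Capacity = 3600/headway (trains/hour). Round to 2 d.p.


Capacity = 3600 / headway
Capacity = 3600 / 333
Capacity = 10.81 trains/hour

10.81


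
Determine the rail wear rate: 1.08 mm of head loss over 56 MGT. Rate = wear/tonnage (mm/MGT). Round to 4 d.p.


Wear rate = total wear / cumulative tonnage
Rate = 1.08 / 56
Rate = 0.0193 mm/MGT

0.0193


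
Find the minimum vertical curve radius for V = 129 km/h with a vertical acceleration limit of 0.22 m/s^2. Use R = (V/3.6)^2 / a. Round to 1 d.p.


Convert speed: V = 129 / 3.6 = 35.8333 m/s
V^2 = 1284.0278 m^2/s^2
R_v = 1284.0278 / 0.22
R_v = 5836.5 m

5836.5


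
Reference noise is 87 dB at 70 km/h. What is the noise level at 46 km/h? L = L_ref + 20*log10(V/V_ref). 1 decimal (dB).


V/V_ref = 46 / 70 = 0.657143
log10(0.657143) = -0.18234
20 * -0.18234 = -3.6468
L = 87 + -3.6468 = 83.4 dB

83.4


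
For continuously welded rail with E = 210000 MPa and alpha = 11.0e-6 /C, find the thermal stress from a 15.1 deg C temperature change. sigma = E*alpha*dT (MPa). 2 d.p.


sigma = E * alpha * dT
sigma = 210000 * 11.0e-6 * 15.1
sigma = 2.31 * 15.1
sigma = 34.88 MPa

34.88


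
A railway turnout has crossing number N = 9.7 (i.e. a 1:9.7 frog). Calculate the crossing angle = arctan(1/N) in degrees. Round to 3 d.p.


1/N = 1/9.7 = 0.103093
angle = arctan(0.103093) = 0.10273 rad
angle = 0.10273 * 180/pi = 5.886 degrees

5.886


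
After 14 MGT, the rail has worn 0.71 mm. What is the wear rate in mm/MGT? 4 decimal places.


Wear rate = total wear / cumulative tonnage
Rate = 0.71 / 14
Rate = 0.0507 mm/MGT

0.0507


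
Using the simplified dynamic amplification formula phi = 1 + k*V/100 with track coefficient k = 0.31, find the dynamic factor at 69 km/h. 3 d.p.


phi = 1 + k * V / 100
phi = 1 + 0.31 * 69 / 100
phi = 1 + 0.2139
phi = 1.214

1.214


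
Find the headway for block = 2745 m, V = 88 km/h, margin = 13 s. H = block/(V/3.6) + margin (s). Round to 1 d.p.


V = 88 / 3.6 = 24.4444 m/s
Block traversal time = 2745 / 24.4444 = 112.2955 s
Headway = 112.2955 + 13
Headway = 125.3 s

125.3


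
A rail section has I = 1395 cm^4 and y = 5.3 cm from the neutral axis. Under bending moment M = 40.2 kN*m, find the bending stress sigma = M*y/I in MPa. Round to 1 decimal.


Convert units:
M = 40.2 kN*m = 40200000 N*mm
y = 5.3 cm = 53 mm
I = 1395 cm^4 = 13950000 mm^4
sigma = 40200000 * 53 / 13950000
sigma = 152.7 MPa

152.7


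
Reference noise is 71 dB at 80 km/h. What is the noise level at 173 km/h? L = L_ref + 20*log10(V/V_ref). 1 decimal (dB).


V/V_ref = 173 / 80 = 2.1625
log10(2.1625) = 0.334956
20 * 0.334956 = 6.6991
L = 71 + 6.6991 = 77.7 dB

77.7


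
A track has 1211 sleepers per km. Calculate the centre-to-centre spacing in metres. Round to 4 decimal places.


Spacing = 1000 m / number of sleepers
Spacing = 1000 / 1211
Spacing = 0.8258 m

0.8258


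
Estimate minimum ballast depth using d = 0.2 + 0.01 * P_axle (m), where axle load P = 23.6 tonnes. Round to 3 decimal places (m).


d = 0.2 + 0.01 * 23.6
d = 0.2 + 0.236
d = 0.436 m

0.436


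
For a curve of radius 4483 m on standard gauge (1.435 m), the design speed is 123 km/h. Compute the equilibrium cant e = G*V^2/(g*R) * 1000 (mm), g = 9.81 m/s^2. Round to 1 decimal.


Convert speed: V = 123 / 3.6 = 34.1667 m/s
Apply formula: e = 1.435 * 34.1667^2 / (9.81 * 4483)
e = 1.435 * 1167.3611 / 43978.23
e = 0.038091 m = 38.1 mm

38.1


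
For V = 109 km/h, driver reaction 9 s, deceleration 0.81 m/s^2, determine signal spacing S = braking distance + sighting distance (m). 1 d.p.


V = 109 / 3.6 = 30.2778 m/s
Braking distance = 30.2778^2 / (2*0.81) = 565.8913 m
Sighting distance = 30.2778 * 9 = 272.5 m
S = 565.8913 + 272.5 = 838.4 m

838.4


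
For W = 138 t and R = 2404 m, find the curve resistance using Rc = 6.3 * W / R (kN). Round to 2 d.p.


Rc = 6.3 * W / R
Rc = 6.3 * 138 / 2404
Rc = 869.4 / 2404
Rc = 0.36 kN

0.36


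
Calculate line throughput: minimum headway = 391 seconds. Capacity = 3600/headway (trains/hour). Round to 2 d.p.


Capacity = 3600 / headway
Capacity = 3600 / 391
Capacity = 9.21 trains/hour

9.21


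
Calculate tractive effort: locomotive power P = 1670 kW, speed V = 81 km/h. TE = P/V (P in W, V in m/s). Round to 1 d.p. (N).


Convert: P = 1670 kW = 1670000 W
V = 81 / 3.6 = 22.5 m/s
TE = 1670000 / 22.5
TE = 74222.2 N

74222.2


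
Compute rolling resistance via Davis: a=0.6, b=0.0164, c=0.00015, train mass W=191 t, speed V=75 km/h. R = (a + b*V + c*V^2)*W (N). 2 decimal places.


b*V = 0.0164 * 75 = 1.23
c*V^2 = 0.00015 * 5625 = 0.84375
R_per_t = 0.6 + 1.23 + 0.84375 = 2.67375 N/t
R_total = 2.67375 * 191 = 510.69 N

510.69


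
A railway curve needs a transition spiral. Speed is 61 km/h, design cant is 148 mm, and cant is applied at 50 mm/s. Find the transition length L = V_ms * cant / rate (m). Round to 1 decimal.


Convert speed: V = 61 / 3.6 = 16.9444 m/s
L = 16.9444 * 148 / 50
L = 2507.7778 / 50
L = 50.2 m

50.2


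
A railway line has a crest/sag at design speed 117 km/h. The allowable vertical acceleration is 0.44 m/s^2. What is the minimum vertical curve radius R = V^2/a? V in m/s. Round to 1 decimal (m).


Convert speed: V = 117 / 3.6 = 32.5 m/s
V^2 = 1056.25 m^2/s^2
R_v = 1056.25 / 0.44
R_v = 2400.6 m

2400.6


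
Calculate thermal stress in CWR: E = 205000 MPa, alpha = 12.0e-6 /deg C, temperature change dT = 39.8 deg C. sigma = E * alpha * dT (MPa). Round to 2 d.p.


sigma = E * alpha * dT
sigma = 205000 * 12.0e-6 * 39.8
sigma = 2.46 * 39.8
sigma = 97.91 MPa

97.91


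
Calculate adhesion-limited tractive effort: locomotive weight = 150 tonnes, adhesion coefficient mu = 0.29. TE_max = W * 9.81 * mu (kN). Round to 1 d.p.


TE_max = W * g * mu
TE_max = 150 * 9.81 * 0.29
TE_max = 1471.5 * 0.29
TE_max = 426.7 kN

426.7


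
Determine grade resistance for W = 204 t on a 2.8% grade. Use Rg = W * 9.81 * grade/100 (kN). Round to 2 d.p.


Rg = W * 9.81 * grade / 100
Rg = 204 * 9.81 * 2.8 / 100
Rg = 2001.24 * 0.028
Rg = 56.03 kN

56.03


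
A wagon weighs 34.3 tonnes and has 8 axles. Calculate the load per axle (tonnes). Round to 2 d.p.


Load per axle = total weight / number of axles
Load = 34.3 / 8
Load = 4.29 tonnes

4.29


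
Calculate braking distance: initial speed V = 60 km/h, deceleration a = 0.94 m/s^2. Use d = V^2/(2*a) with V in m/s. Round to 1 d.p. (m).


Convert speed: V = 60 / 3.6 = 16.6667 m/s
V^2 = 277.7778
d = 277.7778 / (2 * 0.94)
d = 277.7778 / 1.88
d = 147.8 m

147.8


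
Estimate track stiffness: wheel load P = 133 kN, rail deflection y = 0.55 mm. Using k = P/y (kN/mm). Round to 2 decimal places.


Track stiffness k = P / y
k = 133 / 0.55
k = 241.82 kN/mm

241.82


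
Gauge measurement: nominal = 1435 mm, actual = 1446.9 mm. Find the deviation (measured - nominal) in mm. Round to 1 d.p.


Deviation = measured - nominal
Deviation = 1446.9 - 1435
Deviation = 11.9 mm

11.9


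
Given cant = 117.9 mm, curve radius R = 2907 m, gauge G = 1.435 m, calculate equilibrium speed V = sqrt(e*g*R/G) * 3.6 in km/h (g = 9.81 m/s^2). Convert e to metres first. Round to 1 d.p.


Convert cant: e = 117.9 mm = 0.1179 m
V_ms = sqrt(0.1179 * 9.81 * 2907 / 1.435)
V_ms = sqrt(2343.019716) = 48.4047 m/s
V = 48.4047 * 3.6 = 174.3 km/h

174.3


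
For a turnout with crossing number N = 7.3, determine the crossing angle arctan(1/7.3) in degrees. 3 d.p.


1/N = 1/7.3 = 0.136986
angle = arctan(0.136986) = 0.136139 rad
angle = 0.136139 * 180/pi = 7.800 degrees

7.800


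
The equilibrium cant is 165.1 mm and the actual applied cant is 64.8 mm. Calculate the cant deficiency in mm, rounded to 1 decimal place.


Cant deficiency = equilibrium cant - actual cant
CD = 165.1 - 64.8
CD = 100.3 mm

100.3


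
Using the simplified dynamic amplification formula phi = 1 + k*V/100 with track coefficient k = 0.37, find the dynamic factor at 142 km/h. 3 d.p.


phi = 1 + k * V / 100
phi = 1 + 0.37 * 142 / 100
phi = 1 + 0.5254
phi = 1.525

1.525


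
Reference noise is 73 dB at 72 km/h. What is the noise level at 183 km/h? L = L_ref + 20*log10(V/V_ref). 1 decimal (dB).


V/V_ref = 183 / 72 = 2.541667
log10(2.541667) = 0.405119
20 * 0.405119 = 8.1024
L = 73 + 8.1024 = 81.1 dB

81.1


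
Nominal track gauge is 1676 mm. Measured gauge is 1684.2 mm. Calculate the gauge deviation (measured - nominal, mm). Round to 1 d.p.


Deviation = measured - nominal
Deviation = 1684.2 - 1676
Deviation = 8.2 mm

8.2


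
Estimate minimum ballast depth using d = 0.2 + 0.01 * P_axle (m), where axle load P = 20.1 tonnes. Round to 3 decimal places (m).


d = 0.2 + 0.01 * 20.1
d = 0.2 + 0.201
d = 0.401 m

0.401


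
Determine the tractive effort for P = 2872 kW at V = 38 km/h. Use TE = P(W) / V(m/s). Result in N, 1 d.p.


Convert: P = 2872 kW = 2872000 W
V = 38 / 3.6 = 10.5556 m/s
TE = 2872000 / 10.5556
TE = 272084.2 N

272084.2


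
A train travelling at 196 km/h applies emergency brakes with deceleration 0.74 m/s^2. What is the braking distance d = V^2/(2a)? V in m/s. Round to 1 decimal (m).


Convert speed: V = 196 / 3.6 = 54.4444 m/s
V^2 = 2964.1975
d = 2964.1975 / (2 * 0.74)
d = 2964.1975 / 1.48
d = 2002.8 m

2002.8


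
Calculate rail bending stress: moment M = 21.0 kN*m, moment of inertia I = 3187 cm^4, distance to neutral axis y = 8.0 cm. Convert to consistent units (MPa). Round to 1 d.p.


Convert units:
M = 21.0 kN*m = 21000000 N*mm
y = 8.0 cm = 80 mm
I = 3187 cm^4 = 31870000 mm^4
sigma = 21000000 * 80 / 31870000
sigma = 52.7 MPa

52.7


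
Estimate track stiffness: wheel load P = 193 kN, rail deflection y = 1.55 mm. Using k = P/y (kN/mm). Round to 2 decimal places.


Track stiffness k = P / y
k = 193 / 1.55
k = 124.52 kN/mm

124.52


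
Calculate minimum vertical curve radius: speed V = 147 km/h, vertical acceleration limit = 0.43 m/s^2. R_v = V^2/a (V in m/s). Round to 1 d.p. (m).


Convert speed: V = 147 / 3.6 = 40.8333 m/s
V^2 = 1667.3611 m^2/s^2
R_v = 1667.3611 / 0.43
R_v = 3877.6 m

3877.6


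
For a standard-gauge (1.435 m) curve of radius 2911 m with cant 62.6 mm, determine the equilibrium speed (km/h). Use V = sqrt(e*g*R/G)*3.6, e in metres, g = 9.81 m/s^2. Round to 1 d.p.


Convert cant: e = 62.6 mm = 0.0626 m
V_ms = sqrt(0.0626 * 9.81 * 2911 / 1.435)
V_ms = sqrt(1245.757886) = 35.2953 m/s
V = 35.2953 * 3.6 = 127.1 km/h

127.1


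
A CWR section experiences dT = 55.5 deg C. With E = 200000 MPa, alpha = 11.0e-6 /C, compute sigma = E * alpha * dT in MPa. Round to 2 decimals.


sigma = E * alpha * dT
sigma = 200000 * 11.0e-6 * 55.5
sigma = 2.2 * 55.5
sigma = 122.10 MPa

122.10


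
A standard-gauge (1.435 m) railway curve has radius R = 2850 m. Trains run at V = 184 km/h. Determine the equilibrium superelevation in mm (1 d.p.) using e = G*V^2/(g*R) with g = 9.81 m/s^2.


Convert speed: V = 184 / 3.6 = 51.1111 m/s
Apply formula: e = 1.435 * 51.1111^2 / (9.81 * 2850)
e = 1.435 * 2612.3457 / 27958.5
e = 0.134081 m = 134.1 mm

134.1


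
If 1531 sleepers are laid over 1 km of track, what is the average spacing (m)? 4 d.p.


Spacing = 1000 m / number of sleepers
Spacing = 1000 / 1531
Spacing = 0.6532 m

0.6532


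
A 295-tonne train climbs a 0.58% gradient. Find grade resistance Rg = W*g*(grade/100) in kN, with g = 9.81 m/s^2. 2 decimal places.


Rg = W * 9.81 * grade / 100
Rg = 295 * 9.81 * 0.58 / 100
Rg = 2893.95 * 0.0058
Rg = 16.78 kN

16.78


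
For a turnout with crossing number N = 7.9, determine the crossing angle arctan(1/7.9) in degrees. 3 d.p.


1/N = 1/7.9 = 0.126582
angle = arctan(0.126582) = 0.125913 rad
angle = 0.125913 * 180/pi = 7.214 degrees

7.214


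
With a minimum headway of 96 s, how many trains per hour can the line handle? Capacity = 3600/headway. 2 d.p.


Capacity = 3600 / headway
Capacity = 3600 / 96
Capacity = 37.50 trains/hour

37.50


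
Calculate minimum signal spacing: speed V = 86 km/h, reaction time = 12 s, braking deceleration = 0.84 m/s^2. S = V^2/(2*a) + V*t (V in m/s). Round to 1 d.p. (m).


V = 86 / 3.6 = 23.8889 m/s
Braking distance = 23.8889^2 / (2*0.84) = 339.6899 m
Sighting distance = 23.8889 * 12 = 286.6667 m
S = 339.6899 + 286.6667 = 626.4 m

626.4


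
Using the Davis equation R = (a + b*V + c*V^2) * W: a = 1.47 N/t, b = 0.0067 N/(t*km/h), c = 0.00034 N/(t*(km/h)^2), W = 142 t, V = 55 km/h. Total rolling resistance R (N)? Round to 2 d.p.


b*V = 0.0067 * 55 = 0.3685
c*V^2 = 0.00034 * 3025 = 1.0285
R_per_t = 1.47 + 0.3685 + 1.0285 = 2.867 N/t
R_total = 2.867 * 142 = 407.11 N

407.11


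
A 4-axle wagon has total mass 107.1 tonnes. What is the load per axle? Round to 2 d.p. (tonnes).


Load per axle = total weight / number of axles
Load = 107.1 / 4
Load = 26.78 tonnes

26.78


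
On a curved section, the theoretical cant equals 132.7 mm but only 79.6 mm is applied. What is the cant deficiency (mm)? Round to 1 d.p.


Cant deficiency = equilibrium cant - actual cant
CD = 132.7 - 79.6
CD = 53.1 mm

53.1


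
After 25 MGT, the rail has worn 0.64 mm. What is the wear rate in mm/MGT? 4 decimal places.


Wear rate = total wear / cumulative tonnage
Rate = 0.64 / 25
Rate = 0.0256 mm/MGT

0.0256


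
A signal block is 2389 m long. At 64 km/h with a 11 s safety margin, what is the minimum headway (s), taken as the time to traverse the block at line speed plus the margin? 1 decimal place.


V = 64 / 3.6 = 17.7778 m/s
Block traversal time = 2389 / 17.7778 = 134.3812 s
Headway = 134.3812 + 11
Headway = 145.4 s

145.4


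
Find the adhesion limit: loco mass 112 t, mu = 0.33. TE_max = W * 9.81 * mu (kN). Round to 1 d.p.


TE_max = W * g * mu
TE_max = 112 * 9.81 * 0.33
TE_max = 1098.72 * 0.33
TE_max = 362.6 kN

362.6


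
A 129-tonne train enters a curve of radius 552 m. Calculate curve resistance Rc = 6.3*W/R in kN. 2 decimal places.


Rc = 6.3 * W / R
Rc = 6.3 * 129 / 552
Rc = 812.7 / 552
Rc = 1.47 kN

1.47


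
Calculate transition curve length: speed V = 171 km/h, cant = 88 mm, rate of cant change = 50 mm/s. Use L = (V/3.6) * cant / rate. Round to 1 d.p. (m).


Convert speed: V = 171 / 3.6 = 47.5 m/s
L = 47.5 * 88 / 50
L = 4180.0 / 50
L = 83.6 m

83.6


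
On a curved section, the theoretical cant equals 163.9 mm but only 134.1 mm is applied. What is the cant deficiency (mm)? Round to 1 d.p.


Cant deficiency = equilibrium cant - actual cant
CD = 163.9 - 134.1
CD = 29.8 mm

29.8


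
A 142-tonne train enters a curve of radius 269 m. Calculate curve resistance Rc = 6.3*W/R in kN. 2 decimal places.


Rc = 6.3 * W / R
Rc = 6.3 * 142 / 269
Rc = 894.6 / 269
Rc = 3.33 kN

3.33


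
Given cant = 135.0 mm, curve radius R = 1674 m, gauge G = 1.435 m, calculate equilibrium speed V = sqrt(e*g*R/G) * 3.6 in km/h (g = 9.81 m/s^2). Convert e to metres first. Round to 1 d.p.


Convert cant: e = 135.0 mm = 0.1350 m
V_ms = sqrt(0.1350 * 9.81 * 1674 / 1.435)
V_ms = sqrt(1544.921185) = 39.3055 m/s
V = 39.3055 * 3.6 = 141.5 km/h

141.5


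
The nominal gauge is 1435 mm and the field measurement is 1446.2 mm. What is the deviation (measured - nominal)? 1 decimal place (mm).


Deviation = measured - nominal
Deviation = 1446.2 - 1435
Deviation = 11.2 mm

11.2


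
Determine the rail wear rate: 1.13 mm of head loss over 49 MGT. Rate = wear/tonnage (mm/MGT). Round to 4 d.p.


Wear rate = total wear / cumulative tonnage
Rate = 1.13 / 49
Rate = 0.0231 mm/MGT

0.0231


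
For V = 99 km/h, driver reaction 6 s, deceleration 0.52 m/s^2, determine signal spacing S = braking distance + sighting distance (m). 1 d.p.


V = 99 / 3.6 = 27.5 m/s
Braking distance = 27.5^2 / (2*0.52) = 727.1635 m
Sighting distance = 27.5 * 6 = 165.0 m
S = 727.1635 + 165.0 = 892.2 m

892.2


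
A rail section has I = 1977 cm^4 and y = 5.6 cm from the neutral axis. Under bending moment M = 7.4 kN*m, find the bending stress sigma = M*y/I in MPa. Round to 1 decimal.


Convert units:
M = 7.4 kN*m = 7400000 N*mm
y = 5.6 cm = 56 mm
I = 1977 cm^4 = 19770000 mm^4
sigma = 7400000 * 56 / 19770000
sigma = 21.0 MPa

21.0


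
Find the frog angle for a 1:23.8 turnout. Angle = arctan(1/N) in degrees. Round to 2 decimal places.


1/N = 1/23.8 = 0.042017
angle = arctan(0.042017) = 0.041992 rad
angle = 0.041992 * 180/pi = 2.41 degrees

2.41


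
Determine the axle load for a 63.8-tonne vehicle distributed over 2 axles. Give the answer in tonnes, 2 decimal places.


Load per axle = total weight / number of axles
Load = 63.8 / 2
Load = 31.90 tonnes

31.90


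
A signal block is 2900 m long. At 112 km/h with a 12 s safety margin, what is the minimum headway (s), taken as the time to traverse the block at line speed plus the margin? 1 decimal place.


V = 112 / 3.6 = 31.1111 m/s
Block traversal time = 2900 / 31.1111 = 93.2143 s
Headway = 93.2143 + 12
Headway = 105.2 s

105.2


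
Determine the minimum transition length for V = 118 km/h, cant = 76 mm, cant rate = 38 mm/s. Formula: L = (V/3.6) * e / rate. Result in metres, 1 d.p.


Convert speed: V = 118 / 3.6 = 32.7778 m/s
L = 32.7778 * 76 / 38
L = 2491.1111 / 38
L = 65.6 m

65.6


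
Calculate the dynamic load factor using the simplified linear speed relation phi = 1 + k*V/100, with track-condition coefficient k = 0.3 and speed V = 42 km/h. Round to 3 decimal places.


phi = 1 + k * V / 100
phi = 1 + 0.3 * 42 / 100
phi = 1 + 0.126
phi = 1.126

1.126


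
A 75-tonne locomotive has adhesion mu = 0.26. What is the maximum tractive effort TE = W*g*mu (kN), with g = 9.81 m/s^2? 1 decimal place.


TE_max = W * g * mu
TE_max = 75 * 9.81 * 0.26
TE_max = 735.75 * 0.26
TE_max = 191.3 kN

191.3


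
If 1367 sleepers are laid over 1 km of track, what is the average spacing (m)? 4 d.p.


Spacing = 1000 m / number of sleepers
Spacing = 1000 / 1367
Spacing = 0.7315 m

0.7315


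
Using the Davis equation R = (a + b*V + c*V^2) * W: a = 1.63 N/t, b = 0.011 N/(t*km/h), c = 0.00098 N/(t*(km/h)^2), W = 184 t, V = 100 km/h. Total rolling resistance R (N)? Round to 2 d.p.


b*V = 0.011 * 100 = 1.1
c*V^2 = 0.00098 * 10000 = 9.8
R_per_t = 1.63 + 1.1 + 9.8 = 12.53 N/t
R_total = 12.53 * 184 = 2305.52 N

2305.52


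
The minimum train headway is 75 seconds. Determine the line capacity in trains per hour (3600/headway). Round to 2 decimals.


Capacity = 3600 / headway
Capacity = 3600 / 75
Capacity = 48.00 trains/hour

48.00


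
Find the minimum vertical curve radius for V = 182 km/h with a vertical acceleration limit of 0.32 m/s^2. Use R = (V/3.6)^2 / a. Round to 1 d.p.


Convert speed: V = 182 / 3.6 = 50.5556 m/s
V^2 = 2555.8642 m^2/s^2
R_v = 2555.8642 / 0.32
R_v = 7987.1 m

7987.1


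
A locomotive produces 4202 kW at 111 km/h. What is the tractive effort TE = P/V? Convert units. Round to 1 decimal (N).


Convert: P = 4202 kW = 4202000 W
V = 111 / 3.6 = 30.8333 m/s
TE = 4202000 / 30.8333
TE = 136281.1 N

136281.1


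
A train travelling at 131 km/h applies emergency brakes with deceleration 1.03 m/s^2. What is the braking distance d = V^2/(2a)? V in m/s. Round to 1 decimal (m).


Convert speed: V = 131 / 3.6 = 36.3889 m/s
V^2 = 1324.1512
d = 1324.1512 / (2 * 1.03)
d = 1324.1512 / 2.06
d = 642.8 m

642.8


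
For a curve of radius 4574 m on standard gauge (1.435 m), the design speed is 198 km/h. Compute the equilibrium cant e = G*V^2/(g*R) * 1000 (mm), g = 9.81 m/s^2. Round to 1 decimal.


Convert speed: V = 198 / 3.6 = 55.0 m/s
Apply formula: e = 1.435 * 55.0^2 / (9.81 * 4574)
e = 1.435 * 3025.0 / 44870.94
e = 0.096741 m = 96.7 mm

96.7


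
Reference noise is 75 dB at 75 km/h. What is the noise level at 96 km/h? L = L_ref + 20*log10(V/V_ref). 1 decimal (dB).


V/V_ref = 96 / 75 = 1.28
log10(1.28) = 0.10721
20 * 0.10721 = 2.1442
L = 75 + 2.1442 = 77.1 dB

77.1


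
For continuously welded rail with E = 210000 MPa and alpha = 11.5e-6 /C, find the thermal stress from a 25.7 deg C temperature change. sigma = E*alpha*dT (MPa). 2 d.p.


sigma = E * alpha * dT
sigma = 210000 * 11.5e-6 * 25.7
sigma = 2.415 * 25.7
sigma = 62.07 MPa

62.07


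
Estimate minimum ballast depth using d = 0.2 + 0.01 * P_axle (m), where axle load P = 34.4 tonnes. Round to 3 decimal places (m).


d = 0.2 + 0.01 * 34.4
d = 0.2 + 0.344
d = 0.544 m

0.544


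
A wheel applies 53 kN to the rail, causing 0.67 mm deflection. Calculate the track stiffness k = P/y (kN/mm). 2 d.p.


Track stiffness k = P / y
k = 53 / 0.67
k = 79.10 kN/mm

79.10


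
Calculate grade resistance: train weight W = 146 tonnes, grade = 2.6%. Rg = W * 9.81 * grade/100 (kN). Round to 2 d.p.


Rg = W * 9.81 * grade / 100
Rg = 146 * 9.81 * 2.6 / 100
Rg = 1432.26 * 0.026
Rg = 37.24 kN

37.24


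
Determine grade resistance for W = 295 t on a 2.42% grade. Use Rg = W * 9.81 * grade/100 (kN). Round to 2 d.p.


Rg = W * 9.81 * grade / 100
Rg = 295 * 9.81 * 2.42 / 100
Rg = 2893.95 * 0.0242
Rg = 70.03 kN

70.03


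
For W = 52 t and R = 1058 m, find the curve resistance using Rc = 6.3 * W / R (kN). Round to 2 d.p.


Rc = 6.3 * W / R
Rc = 6.3 * 52 / 1058
Rc = 327.6 / 1058
Rc = 0.31 kN

0.31


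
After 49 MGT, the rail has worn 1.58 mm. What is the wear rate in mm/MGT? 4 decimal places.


Wear rate = total wear / cumulative tonnage
Rate = 1.58 / 49
Rate = 0.0322 mm/MGT

0.0322


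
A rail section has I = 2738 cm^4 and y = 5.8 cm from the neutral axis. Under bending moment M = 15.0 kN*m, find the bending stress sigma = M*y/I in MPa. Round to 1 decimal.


Convert units:
M = 15.0 kN*m = 15000000 N*mm
y = 5.8 cm = 58 mm
I = 2738 cm^4 = 27380000 mm^4
sigma = 15000000 * 58 / 27380000
sigma = 31.8 MPa

31.8


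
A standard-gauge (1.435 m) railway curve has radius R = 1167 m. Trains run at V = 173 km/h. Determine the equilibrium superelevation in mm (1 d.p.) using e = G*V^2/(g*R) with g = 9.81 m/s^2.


Convert speed: V = 173 / 3.6 = 48.0556 m/s
Apply formula: e = 1.435 * 48.0556^2 / (9.81 * 1167)
e = 1.435 * 2309.3364 / 11448.27
e = 0.289467 m = 289.5 mm

289.5


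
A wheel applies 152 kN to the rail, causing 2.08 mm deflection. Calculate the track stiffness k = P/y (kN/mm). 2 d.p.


Track stiffness k = P / y
k = 152 / 2.08
k = 73.08 kN/mm

73.08


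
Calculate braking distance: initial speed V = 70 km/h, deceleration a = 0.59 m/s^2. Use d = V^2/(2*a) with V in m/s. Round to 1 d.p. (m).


Convert speed: V = 70 / 3.6 = 19.4444 m/s
V^2 = 378.0864
d = 378.0864 / (2 * 0.59)
d = 378.0864 / 1.18
d = 320.4 m

320.4


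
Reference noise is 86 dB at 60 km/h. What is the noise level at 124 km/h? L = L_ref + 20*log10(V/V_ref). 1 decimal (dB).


V/V_ref = 124 / 60 = 2.066667
log10(2.066667) = 0.31527
20 * 0.31527 = 6.3054
L = 86 + 6.3054 = 92.3 dB

92.3


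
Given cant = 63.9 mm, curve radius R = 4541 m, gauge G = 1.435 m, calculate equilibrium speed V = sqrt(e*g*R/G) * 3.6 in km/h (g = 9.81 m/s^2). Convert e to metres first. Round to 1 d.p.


Convert cant: e = 63.9 mm = 0.0639 m
V_ms = sqrt(0.0639 * 9.81 * 4541 / 1.435)
V_ms = sqrt(1983.670187) = 44.5384 m/s
V = 44.5384 * 3.6 = 160.3 km/h

160.3


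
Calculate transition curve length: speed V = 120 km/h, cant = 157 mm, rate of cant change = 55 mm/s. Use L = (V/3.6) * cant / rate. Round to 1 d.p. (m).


Convert speed: V = 120 / 3.6 = 33.3333 m/s
L = 33.3333 * 157 / 55
L = 5233.3333 / 55
L = 95.2 m

95.2


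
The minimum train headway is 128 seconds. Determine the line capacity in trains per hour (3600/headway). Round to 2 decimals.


Capacity = 3600 / headway
Capacity = 3600 / 128
Capacity = 28.13 trains/hour

28.13


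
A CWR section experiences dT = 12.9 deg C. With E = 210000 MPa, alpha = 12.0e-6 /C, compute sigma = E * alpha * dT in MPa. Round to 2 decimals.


sigma = E * alpha * dT
sigma = 210000 * 12.0e-6 * 12.9
sigma = 2.52 * 12.9
sigma = 32.51 MPa

32.51


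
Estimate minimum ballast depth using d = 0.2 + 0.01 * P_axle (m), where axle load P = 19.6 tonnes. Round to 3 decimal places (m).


d = 0.2 + 0.01 * 19.6
d = 0.2 + 0.196
d = 0.396 m

0.396


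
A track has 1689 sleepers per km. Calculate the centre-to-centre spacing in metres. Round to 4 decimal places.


Spacing = 1000 m / number of sleepers
Spacing = 1000 / 1689
Spacing = 0.5921 m

0.5921


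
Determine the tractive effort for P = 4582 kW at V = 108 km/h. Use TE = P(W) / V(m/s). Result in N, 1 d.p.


Convert: P = 4582 kW = 4582000 W
V = 108 / 3.6 = 30.0 m/s
TE = 4582000 / 30.0
TE = 152733.3 N

152733.3


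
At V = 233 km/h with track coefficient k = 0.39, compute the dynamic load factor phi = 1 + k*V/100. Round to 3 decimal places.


phi = 1 + k * V / 100
phi = 1 + 0.39 * 233 / 100
phi = 1 + 0.9087
phi = 1.909

1.909


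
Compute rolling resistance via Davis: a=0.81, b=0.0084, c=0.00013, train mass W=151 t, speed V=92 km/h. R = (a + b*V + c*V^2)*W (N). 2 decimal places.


b*V = 0.0084 * 92 = 0.7728
c*V^2 = 0.00013 * 8464 = 1.10032
R_per_t = 0.81 + 0.7728 + 1.10032 = 2.68312 N/t
R_total = 2.68312 * 151 = 405.15 N

405.15


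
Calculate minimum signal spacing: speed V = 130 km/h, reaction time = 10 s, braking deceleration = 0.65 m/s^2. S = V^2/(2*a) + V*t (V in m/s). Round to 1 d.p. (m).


V = 130 / 3.6 = 36.1111 m/s
Braking distance = 36.1111^2 / (2*0.65) = 1003.0864 m
Sighting distance = 36.1111 * 10 = 361.1111 m
S = 1003.0864 + 361.1111 = 1364.2 m

1364.2


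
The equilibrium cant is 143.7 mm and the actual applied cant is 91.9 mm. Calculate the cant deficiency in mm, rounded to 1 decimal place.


Cant deficiency = equilibrium cant - actual cant
CD = 143.7 - 91.9
CD = 51.8 mm

51.8


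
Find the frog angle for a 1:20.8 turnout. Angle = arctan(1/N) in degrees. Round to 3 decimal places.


1/N = 1/20.8 = 0.048077
angle = arctan(0.048077) = 0.04804 rad
angle = 0.04804 * 180/pi = 2.752 degrees

2.752


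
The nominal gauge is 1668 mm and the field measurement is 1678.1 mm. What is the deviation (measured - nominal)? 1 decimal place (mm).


Deviation = measured - nominal
Deviation = 1678.1 - 1668
Deviation = 10.1 mm

10.1


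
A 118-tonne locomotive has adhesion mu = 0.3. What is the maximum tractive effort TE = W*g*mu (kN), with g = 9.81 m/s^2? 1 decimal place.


TE_max = W * g * mu
TE_max = 118 * 9.81 * 0.3
TE_max = 1157.58 * 0.3
TE_max = 347.3 kN

347.3


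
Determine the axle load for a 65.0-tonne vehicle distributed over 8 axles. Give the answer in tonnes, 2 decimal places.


Load per axle = total weight / number of axles
Load = 65.0 / 8
Load = 8.13 tonnes

8.13


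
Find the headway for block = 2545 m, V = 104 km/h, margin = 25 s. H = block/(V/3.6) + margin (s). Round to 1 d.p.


V = 104 / 3.6 = 28.8889 m/s
Block traversal time = 2545 / 28.8889 = 88.0962 s
Headway = 88.0962 + 25
Headway = 113.1 s

113.1


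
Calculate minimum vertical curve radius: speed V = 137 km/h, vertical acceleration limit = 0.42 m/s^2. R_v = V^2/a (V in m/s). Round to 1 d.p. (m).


Convert speed: V = 137 / 3.6 = 38.0556 m/s
V^2 = 1448.2253 m^2/s^2
R_v = 1448.2253 / 0.42
R_v = 3448.2 m

3448.2


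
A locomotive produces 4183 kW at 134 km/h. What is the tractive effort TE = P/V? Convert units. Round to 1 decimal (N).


Convert: P = 4183 kW = 4183000 W
V = 134 / 3.6 = 37.2222 m/s
TE = 4183000 / 37.2222
TE = 112379.1 N

112379.1


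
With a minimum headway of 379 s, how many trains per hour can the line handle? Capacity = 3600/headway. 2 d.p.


Capacity = 3600 / headway
Capacity = 3600 / 379
Capacity = 9.50 trains/hour

9.50


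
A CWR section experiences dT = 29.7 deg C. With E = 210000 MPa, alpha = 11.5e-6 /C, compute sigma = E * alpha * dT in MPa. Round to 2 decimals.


sigma = E * alpha * dT
sigma = 210000 * 11.5e-6 * 29.7
sigma = 2.415 * 29.7
sigma = 71.73 MPa

71.73


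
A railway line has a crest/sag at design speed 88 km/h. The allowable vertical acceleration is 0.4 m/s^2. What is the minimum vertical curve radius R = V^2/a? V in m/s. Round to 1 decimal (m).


Convert speed: V = 88 / 3.6 = 24.4444 m/s
V^2 = 597.5309 m^2/s^2
R_v = 597.5309 / 0.4
R_v = 1493.8 m

1493.8


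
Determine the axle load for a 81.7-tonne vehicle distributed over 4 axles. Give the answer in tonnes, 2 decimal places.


Load per axle = total weight / number of axles
Load = 81.7 / 4
Load = 20.43 tonnes

20.43


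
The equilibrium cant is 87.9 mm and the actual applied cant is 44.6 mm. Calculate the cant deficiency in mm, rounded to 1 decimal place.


Cant deficiency = equilibrium cant - actual cant
CD = 87.9 - 44.6
CD = 43.3 mm

43.3


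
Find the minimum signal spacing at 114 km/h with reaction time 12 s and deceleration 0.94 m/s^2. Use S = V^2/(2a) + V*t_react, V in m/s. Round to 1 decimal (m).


V = 114 / 3.6 = 31.6667 m/s
Braking distance = 31.6667^2 / (2*0.94) = 533.3924 m
Sighting distance = 31.6667 * 12 = 380.0 m
S = 533.3924 + 380.0 = 913.4 m

913.4


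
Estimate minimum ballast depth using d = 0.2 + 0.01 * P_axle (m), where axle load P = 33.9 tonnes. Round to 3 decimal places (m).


d = 0.2 + 0.01 * 33.9
d = 0.2 + 0.339
d = 0.539 m

0.539


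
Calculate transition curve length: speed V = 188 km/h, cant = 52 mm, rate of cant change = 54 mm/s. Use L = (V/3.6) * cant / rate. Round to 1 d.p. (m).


Convert speed: V = 188 / 3.6 = 52.2222 m/s
L = 52.2222 * 52 / 54
L = 2715.5556 / 54
L = 50.3 m

50.3


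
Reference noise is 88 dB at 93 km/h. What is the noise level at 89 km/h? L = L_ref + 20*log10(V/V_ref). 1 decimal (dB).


V/V_ref = 89 / 93 = 0.956989
log10(0.956989) = -0.019093
20 * -0.019093 = -0.3819
L = 88 + -0.3819 = 87.6 dB

87.6


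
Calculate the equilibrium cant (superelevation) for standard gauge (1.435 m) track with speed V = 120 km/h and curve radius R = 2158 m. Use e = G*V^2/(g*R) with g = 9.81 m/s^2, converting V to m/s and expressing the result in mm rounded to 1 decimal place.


Convert speed: V = 120 / 3.6 = 33.3333 m/s
Apply formula: e = 1.435 * 33.3333^2 / (9.81 * 2158)
e = 1.435 * 1111.1111 / 21169.98
e = 0.075316 m = 75.3 mm

75.3


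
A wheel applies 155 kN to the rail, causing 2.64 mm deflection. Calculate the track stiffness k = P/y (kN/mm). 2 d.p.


Track stiffness k = P / y
k = 155 / 2.64
k = 58.71 kN/mm

58.71


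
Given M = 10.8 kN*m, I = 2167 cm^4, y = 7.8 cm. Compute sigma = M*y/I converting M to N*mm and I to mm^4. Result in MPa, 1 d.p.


Convert units:
M = 10.8 kN*m = 10800000 N*mm
y = 7.8 cm = 78 mm
I = 2167 cm^4 = 21670000 mm^4
sigma = 10800000 * 78 / 21670000
sigma = 38.9 MPa

38.9


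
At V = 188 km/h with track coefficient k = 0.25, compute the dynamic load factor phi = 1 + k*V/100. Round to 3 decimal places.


phi = 1 + k * V / 100
phi = 1 + 0.25 * 188 / 100
phi = 1 + 0.47
phi = 1.470

1.470


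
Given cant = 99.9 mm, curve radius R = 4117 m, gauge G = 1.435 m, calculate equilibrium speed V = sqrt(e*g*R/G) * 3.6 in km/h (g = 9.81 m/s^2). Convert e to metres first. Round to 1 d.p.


Convert cant: e = 99.9 mm = 0.0999 m
V_ms = sqrt(0.0999 * 9.81 * 4117 / 1.435)
V_ms = sqrt(2811.664267) = 53.0251 m/s
V = 53.0251 * 3.6 = 190.9 km/h

190.9


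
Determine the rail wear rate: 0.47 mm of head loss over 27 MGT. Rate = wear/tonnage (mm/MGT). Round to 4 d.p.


Wear rate = total wear / cumulative tonnage
Rate = 0.47 / 27
Rate = 0.0174 mm/MGT

0.0174


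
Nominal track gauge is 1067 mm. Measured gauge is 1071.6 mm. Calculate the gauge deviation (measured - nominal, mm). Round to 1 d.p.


Deviation = measured - nominal
Deviation = 1071.6 - 1067
Deviation = 4.6 mm

4.6


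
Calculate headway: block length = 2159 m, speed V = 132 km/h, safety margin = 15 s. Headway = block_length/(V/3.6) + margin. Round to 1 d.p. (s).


V = 132 / 3.6 = 36.6667 m/s
Block traversal time = 2159 / 36.6667 = 58.8818 s
Headway = 58.8818 + 15
Headway = 73.9 s

73.9


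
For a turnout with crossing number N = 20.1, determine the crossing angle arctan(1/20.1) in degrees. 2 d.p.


1/N = 1/20.1 = 0.049751
angle = arctan(0.049751) = 0.04971 rad
angle = 0.04971 * 180/pi = 2.85 degrees

2.85


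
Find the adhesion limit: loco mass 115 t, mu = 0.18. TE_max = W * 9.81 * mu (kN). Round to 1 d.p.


TE_max = W * g * mu
TE_max = 115 * 9.81 * 0.18
TE_max = 1128.15 * 0.18
TE_max = 203.1 kN

203.1


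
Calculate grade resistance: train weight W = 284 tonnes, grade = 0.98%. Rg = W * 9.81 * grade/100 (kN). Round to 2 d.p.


Rg = W * 9.81 * grade / 100
Rg = 284 * 9.81 * 0.98 / 100
Rg = 2786.04 * 0.0098
Rg = 27.30 kN

27.30


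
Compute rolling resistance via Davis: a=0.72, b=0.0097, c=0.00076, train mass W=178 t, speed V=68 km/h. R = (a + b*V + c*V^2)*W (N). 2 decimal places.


b*V = 0.0097 * 68 = 0.6596
c*V^2 = 0.00076 * 4624 = 3.51424
R_per_t = 0.72 + 0.6596 + 3.51424 = 4.89384 N/t
R_total = 4.89384 * 178 = 871.10 N

871.10


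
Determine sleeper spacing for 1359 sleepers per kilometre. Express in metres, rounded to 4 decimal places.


Spacing = 1000 m / number of sleepers
Spacing = 1000 / 1359
Spacing = 0.7358 m

0.7358


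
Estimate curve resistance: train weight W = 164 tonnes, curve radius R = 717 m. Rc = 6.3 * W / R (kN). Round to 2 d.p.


Rc = 6.3 * W / R
Rc = 6.3 * 164 / 717
Rc = 1033.2 / 717
Rc = 1.44 kN

1.44


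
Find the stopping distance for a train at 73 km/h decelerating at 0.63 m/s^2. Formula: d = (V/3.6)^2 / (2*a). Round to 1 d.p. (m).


Convert speed: V = 73 / 3.6 = 20.2778 m/s
V^2 = 411.1883
d = 411.1883 / (2 * 0.63)
d = 411.1883 / 1.26
d = 326.3 m

326.3


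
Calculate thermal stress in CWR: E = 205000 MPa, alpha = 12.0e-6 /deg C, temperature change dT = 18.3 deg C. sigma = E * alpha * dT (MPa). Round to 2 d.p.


sigma = E * alpha * dT
sigma = 205000 * 12.0e-6 * 18.3
sigma = 2.46 * 18.3
sigma = 45.02 MPa

45.02


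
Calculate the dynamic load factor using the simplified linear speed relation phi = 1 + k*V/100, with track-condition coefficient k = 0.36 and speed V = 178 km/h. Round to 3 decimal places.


phi = 1 + k * V / 100
phi = 1 + 0.36 * 178 / 100
phi = 1 + 0.6408
phi = 1.641

1.641


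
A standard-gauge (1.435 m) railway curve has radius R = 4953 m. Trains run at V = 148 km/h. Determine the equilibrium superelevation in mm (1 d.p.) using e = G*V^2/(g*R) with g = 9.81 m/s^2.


Convert speed: V = 148 / 3.6 = 41.1111 m/s
Apply formula: e = 1.435 * 41.1111^2 / (9.81 * 4953)
e = 1.435 * 1690.1235 / 48588.93
e = 0.049915 m = 49.9 mm

49.9


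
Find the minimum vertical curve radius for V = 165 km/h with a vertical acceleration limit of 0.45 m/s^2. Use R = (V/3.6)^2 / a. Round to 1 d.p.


Convert speed: V = 165 / 3.6 = 45.8333 m/s
V^2 = 2100.6944 m^2/s^2
R_v = 2100.6944 / 0.45
R_v = 4668.2 m

4668.2


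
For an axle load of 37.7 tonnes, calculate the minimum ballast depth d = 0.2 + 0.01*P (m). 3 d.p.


d = 0.2 + 0.01 * 37.7
d = 0.2 + 0.377
d = 0.577 m

0.577


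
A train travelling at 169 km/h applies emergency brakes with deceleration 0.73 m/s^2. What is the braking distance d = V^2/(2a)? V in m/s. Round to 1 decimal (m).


Convert speed: V = 169 / 3.6 = 46.9444 m/s
V^2 = 2203.7809
d = 2203.7809 / (2 * 0.73)
d = 2203.7809 / 1.46
d = 1509.4 m

1509.4


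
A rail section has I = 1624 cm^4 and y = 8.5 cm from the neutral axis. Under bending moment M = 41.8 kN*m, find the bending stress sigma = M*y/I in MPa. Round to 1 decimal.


Convert units:
M = 41.8 kN*m = 41800000 N*mm
y = 8.5 cm = 85 mm
I = 1624 cm^4 = 16240000 mm^4
sigma = 41800000 * 85 / 16240000
sigma = 218.8 MPa

218.8


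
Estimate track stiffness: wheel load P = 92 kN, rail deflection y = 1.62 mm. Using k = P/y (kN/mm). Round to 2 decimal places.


Track stiffness k = P / y
k = 92 / 1.62
k = 56.79 kN/mm

56.79


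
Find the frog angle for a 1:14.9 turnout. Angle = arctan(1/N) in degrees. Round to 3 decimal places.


1/N = 1/14.9 = 0.067114
angle = arctan(0.067114) = 0.067014 rad
angle = 0.067014 * 180/pi = 3.840 degrees

3.840
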